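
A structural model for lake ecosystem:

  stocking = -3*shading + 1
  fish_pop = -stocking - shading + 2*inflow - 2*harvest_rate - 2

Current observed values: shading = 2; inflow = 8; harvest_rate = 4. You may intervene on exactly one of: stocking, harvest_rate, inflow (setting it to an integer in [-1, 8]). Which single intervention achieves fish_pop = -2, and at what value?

set stocking = 6

Intervening on stocking: with other inputs at their observed values, fish_pop = -stocking + 4. Solving for -2 gives stocking = 6, within [-1, 8].
Intervening on harvest_rate: fish_pop = -2*harvest_rate + 17. Reaching -2 requires harvest_rate = 19/2, not an integer.
Intervening on inflow: fish_pop = 2*inflow - 7. Reaching -2 requires inflow = 5/2, not an integer.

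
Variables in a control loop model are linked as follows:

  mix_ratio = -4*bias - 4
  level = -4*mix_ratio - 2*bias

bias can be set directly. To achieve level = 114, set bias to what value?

bias = 7

Substituting into the level equation gives level = 14*bias + 16.
Solve 14*bias + 16 = 114: bias = (114 - 16) / 14 = 7.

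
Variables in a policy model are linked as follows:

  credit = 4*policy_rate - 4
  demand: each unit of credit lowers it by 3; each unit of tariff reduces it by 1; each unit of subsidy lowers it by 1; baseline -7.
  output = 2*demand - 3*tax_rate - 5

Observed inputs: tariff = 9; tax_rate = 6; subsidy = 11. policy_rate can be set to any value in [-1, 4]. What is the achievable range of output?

Substituting into the demand equation gives demand = -12*policy_rate - 15.
output becomes -24*policy_rate - 53.
Linear in policy_rate, so extremes are at the endpoints: policy_rate = -1 gives output = -29; policy_rate = 4 gives output = -149.

-149 to -29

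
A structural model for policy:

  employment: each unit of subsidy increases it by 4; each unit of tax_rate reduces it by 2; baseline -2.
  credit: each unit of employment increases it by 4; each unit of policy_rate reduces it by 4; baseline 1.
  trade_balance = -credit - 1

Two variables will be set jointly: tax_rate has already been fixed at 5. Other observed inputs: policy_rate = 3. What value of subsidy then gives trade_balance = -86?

With tax_rate held at 5:
Substituting into the employment equation gives employment = 4*subsidy - 12.
This gives credit = 16*subsidy - 59.
trade_balance becomes -16*subsidy + 58.
Solve -16*subsidy + 58 = -86: subsidy = (-86 - 58) / -16 = 9.

subsidy = 9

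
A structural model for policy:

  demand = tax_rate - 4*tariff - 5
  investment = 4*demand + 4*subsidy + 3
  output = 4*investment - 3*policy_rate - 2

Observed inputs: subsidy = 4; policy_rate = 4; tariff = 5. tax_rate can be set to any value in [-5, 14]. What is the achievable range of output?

Substituting into the demand equation gives demand = tax_rate - 25.
So investment = 4*tax_rate - 81.
output becomes 16*tax_rate - 338.
Linear in tax_rate, so extremes are at the endpoints: tax_rate = -5 gives output = -418; tax_rate = 14 gives output = -114.

-418 to -114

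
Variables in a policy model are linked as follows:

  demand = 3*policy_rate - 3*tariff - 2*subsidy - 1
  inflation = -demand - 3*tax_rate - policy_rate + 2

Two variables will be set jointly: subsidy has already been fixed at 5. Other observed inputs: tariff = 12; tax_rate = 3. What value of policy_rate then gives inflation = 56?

With subsidy held at 5:
Substituting into the demand equation gives demand = 3*policy_rate - 47.
Substituting into the inflation equation gives inflation = -4*policy_rate + 40.
Solve -4*policy_rate + 40 = 56: policy_rate = (56 - 40) / -4 = -4.

policy_rate = -4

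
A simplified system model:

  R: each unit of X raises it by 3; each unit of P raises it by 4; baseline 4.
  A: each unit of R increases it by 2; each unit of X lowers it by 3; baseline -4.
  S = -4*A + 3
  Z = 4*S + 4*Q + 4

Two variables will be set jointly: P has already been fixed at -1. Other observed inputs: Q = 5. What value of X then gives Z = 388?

With P held at -1:
Substituting into the R equation gives R = 3*X.
Substituting into the A equation gives A = 3*X - 4.
This gives S = -12*X + 19.
Z becomes -48*X + 100.
Solve -48*X + 100 = 388: X = (388 - 100) / -48 = -6.

X = -6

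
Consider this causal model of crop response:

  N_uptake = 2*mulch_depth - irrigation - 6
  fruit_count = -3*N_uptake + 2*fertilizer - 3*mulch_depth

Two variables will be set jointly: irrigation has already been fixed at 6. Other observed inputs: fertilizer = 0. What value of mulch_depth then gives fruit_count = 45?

mulch_depth = -1

With irrigation held at 6:
Substituting into the N_uptake equation gives N_uptake = 2*mulch_depth - 12.
Substituting into the fruit_count equation gives fruit_count = -9*mulch_depth + 36.
Solve -9*mulch_depth + 36 = 45: mulch_depth = (45 - 36) / -9 = -1.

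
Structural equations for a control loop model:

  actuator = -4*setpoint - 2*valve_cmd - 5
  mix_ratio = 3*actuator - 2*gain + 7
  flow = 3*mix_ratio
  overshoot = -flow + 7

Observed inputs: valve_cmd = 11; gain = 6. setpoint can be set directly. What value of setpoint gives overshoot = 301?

setpoint = 1

Substituting into the actuator equation gives actuator = -4*setpoint - 27.
Substituting into the mix_ratio equation gives mix_ratio = -12*setpoint - 86.
Substituting into the flow equation gives flow = -36*setpoint - 258.
This gives overshoot = 36*setpoint + 265.
Solve 36*setpoint + 265 = 301: setpoint = (301 - 265) / 36 = 1.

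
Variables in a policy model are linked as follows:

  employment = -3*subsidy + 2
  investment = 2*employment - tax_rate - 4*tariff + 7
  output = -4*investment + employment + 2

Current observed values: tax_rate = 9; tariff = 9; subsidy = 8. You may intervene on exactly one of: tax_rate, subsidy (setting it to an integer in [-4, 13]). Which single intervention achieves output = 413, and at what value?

set subsidy = 13

Intervening on tax_rate: output = 4*tax_rate + 272. Reaching 413 requires tax_rate = 141/4, not an integer.
Intervening on subsidy: with other inputs at their observed values, output = 21*subsidy + 140. Solving for 413 gives subsidy = 13, within [-4, 13].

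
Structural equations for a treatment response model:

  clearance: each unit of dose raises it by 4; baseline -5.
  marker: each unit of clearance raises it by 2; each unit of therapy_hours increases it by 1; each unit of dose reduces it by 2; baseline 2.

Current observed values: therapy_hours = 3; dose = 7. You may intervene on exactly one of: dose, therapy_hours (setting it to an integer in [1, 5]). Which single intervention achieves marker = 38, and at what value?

set therapy_hours = 4

Intervening on dose: marker = 6*dose - 5. Reaching 38 requires dose = 43/6, not an integer.
Intervening on therapy_hours: with other inputs at their observed values, marker = therapy_hours + 34. Solving for 38 gives therapy_hours = 4, within [1, 5].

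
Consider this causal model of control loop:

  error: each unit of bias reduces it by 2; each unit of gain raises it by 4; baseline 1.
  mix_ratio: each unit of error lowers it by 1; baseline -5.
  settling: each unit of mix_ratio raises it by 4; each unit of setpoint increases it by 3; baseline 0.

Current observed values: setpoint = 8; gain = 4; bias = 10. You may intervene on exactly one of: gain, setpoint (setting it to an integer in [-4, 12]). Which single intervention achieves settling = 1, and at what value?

Intervening on gain: settling = -16*gain + 80. Reaching 1 requires gain = 79/16, not an integer.
Intervening on setpoint: with other inputs at their observed values, settling = 3*setpoint - 8. Solving for 1 gives setpoint = 3, within [-4, 12].

set setpoint = 3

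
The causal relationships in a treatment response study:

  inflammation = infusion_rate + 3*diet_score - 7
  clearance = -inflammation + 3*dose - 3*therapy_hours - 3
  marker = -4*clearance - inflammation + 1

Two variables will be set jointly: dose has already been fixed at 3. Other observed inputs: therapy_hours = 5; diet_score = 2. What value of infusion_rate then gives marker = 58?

With dose held at 3:
Substituting into the inflammation equation gives inflammation = infusion_rate - 1.
Substituting into the clearance equation gives clearance = -infusion_rate - 8.
marker becomes 3*infusion_rate + 34.
Solve 3*infusion_rate + 34 = 58: infusion_rate = (58 - 34) / 3 = 8.

infusion_rate = 8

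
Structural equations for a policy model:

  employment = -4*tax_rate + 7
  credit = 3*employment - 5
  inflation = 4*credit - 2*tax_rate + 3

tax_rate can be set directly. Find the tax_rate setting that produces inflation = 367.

tax_rate = -6

Substituting into the credit equation gives credit = -12*tax_rate + 16.
Substituting into the inflation equation gives inflation = -50*tax_rate + 67.
Solve -50*tax_rate + 67 = 367: tax_rate = (367 - 67) / -50 = -6.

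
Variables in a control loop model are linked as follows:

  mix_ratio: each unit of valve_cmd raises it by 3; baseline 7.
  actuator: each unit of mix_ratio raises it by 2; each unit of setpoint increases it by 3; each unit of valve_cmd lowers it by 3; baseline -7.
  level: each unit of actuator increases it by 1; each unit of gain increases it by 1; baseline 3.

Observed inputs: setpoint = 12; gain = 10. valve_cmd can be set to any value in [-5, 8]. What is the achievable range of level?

41 to 80

Substituting into the actuator equation gives actuator = 3*valve_cmd + 43.
Substituting into the level equation gives level = 3*valve_cmd + 56.
Linear in valve_cmd, so extremes are at the endpoints: valve_cmd = -5 gives level = 41; valve_cmd = 8 gives level = 80.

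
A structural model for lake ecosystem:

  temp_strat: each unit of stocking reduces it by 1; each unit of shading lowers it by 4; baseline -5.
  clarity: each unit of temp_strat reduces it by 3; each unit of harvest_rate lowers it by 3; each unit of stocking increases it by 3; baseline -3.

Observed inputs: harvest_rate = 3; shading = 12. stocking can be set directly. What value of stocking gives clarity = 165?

Substituting into the temp_strat equation gives temp_strat = -stocking - 53.
This gives clarity = 6*stocking + 147.
Solve 6*stocking + 147 = 165: stocking = (165 - 147) / 6 = 3.

stocking = 3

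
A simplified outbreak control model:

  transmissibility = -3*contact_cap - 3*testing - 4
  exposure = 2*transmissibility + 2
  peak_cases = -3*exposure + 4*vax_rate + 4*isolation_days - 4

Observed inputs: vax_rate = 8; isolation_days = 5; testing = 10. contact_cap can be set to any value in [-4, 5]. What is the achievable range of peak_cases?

174 to 336

Substituting into the transmissibility equation gives transmissibility = -3*contact_cap - 34.
Substituting into the exposure equation gives exposure = -6*contact_cap - 66.
This gives peak_cases = 18*contact_cap + 246.
Linear in contact_cap, so extremes are at the endpoints: contact_cap = -4 gives peak_cases = 174; contact_cap = 5 gives peak_cases = 336.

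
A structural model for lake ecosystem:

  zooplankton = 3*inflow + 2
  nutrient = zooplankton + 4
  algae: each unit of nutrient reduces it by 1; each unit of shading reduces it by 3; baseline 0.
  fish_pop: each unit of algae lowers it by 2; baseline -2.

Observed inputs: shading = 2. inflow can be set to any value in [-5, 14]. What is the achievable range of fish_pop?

-8 to 106

Substituting into the nutrient equation gives nutrient = 3*inflow + 6.
This gives algae = -3*inflow - 12.
Substituting into the fish_pop equation gives fish_pop = 6*inflow + 22.
Linear in inflow, so extremes are at the endpoints: inflow = -5 gives fish_pop = -8; inflow = 14 gives fish_pop = 106.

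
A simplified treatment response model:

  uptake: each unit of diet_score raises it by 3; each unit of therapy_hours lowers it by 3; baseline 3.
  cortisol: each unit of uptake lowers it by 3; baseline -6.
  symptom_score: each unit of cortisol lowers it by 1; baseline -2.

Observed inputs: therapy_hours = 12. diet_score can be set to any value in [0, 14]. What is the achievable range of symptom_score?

Substituting into the uptake equation gives uptake = 3*diet_score - 33.
Substituting into the cortisol equation gives cortisol = -9*diet_score + 93.
Substituting into the symptom_score equation gives symptom_score = 9*diet_score - 95.
Linear in diet_score, so extremes are at the endpoints: diet_score = 0 gives symptom_score = -95; diet_score = 14 gives symptom_score = 31.

-95 to 31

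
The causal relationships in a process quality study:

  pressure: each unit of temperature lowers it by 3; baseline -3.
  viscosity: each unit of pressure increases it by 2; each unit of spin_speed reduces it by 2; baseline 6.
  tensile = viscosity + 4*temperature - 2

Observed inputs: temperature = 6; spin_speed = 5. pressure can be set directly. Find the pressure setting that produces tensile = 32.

Intervening on pressure fixes its value directly, overriding its dependence on temperature.
Substituting into the viscosity equation gives viscosity = 2*pressure - 4.
Substituting into the tensile equation gives tensile = 2*pressure + 18.
Solve 2*pressure + 18 = 32: pressure = (32 - 18) / 2 = 7.

pressure = 7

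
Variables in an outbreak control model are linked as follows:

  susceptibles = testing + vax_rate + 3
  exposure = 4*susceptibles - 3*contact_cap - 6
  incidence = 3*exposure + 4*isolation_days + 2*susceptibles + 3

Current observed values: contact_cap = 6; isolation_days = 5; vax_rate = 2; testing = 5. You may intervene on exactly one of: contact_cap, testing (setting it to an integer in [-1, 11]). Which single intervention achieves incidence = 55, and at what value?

Intervening on contact_cap: with other inputs at their observed values, incidence = -9*contact_cap + 145. Solving for 55 gives contact_cap = 10, within [-1, 11].
Intervening on testing: incidence = 14*testing + 21. Reaching 55 requires testing = 17/7, not an integer.

set contact_cap = 10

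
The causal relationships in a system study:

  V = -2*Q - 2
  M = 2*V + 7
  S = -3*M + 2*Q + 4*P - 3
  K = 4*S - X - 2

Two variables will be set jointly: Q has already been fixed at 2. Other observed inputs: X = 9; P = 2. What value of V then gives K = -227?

V = 7

With Q held at 2:
Intervening on V fixes its value directly, overriding its dependence on Q.
Substituting into the S equation gives S = -6*V - 12.
So K = -24*V - 59.
Solve -24*V - 59 = -227: V = (-227 + 59) / -24 = 7.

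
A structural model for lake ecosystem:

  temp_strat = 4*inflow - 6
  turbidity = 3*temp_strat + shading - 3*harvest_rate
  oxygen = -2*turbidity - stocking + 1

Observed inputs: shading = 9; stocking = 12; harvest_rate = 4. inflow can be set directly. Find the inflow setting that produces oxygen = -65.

inflow = 4

Substituting into the turbidity equation gives turbidity = 12*inflow - 21.
Substituting into the oxygen equation gives oxygen = -24*inflow + 31.
Solve -24*inflow + 31 = -65: inflow = (-65 - 31) / -24 = 4.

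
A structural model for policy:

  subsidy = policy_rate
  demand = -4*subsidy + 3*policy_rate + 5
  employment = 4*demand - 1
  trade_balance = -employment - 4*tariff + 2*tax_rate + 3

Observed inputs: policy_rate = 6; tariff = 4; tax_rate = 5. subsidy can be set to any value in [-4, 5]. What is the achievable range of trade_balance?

-158 to -14

Intervening on subsidy fixes its value directly, overriding its dependence on policy_rate.
Substituting into the demand equation gives demand = -4*subsidy + 23.
Substituting into the employment equation gives employment = -16*subsidy + 91.
Substituting into the trade_balance equation gives trade_balance = 16*subsidy - 94.
Linear in subsidy, so extremes are at the endpoints: subsidy = -4 gives trade_balance = -158; subsidy = 5 gives trade_balance = -14.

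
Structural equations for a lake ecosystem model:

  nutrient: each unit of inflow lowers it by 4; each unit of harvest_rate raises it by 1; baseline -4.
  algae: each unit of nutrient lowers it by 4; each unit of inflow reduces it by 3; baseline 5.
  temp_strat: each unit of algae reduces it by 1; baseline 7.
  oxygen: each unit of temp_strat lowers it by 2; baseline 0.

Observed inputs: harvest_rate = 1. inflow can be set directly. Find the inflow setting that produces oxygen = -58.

Substituting into the nutrient equation gives nutrient = -4*inflow - 3.
Substituting into the algae equation gives algae = 13*inflow + 17.
Substituting into the temp_strat equation gives temp_strat = -13*inflow - 10.
So oxygen = 26*inflow + 20.
Solve 26*inflow + 20 = -58: inflow = (-58 - 20) / 26 = -3.

inflow = -3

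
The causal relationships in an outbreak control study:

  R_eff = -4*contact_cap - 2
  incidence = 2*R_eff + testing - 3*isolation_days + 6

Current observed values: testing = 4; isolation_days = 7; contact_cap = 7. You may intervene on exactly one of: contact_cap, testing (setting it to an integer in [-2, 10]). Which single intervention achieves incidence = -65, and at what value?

set testing = 10

Intervening on contact_cap: incidence = -8*contact_cap - 15. Reaching -65 requires contact_cap = 25/4, not an integer.
Intervening on testing: with other inputs at their observed values, incidence = testing - 75. Solving for -65 gives testing = 10, within [-2, 10].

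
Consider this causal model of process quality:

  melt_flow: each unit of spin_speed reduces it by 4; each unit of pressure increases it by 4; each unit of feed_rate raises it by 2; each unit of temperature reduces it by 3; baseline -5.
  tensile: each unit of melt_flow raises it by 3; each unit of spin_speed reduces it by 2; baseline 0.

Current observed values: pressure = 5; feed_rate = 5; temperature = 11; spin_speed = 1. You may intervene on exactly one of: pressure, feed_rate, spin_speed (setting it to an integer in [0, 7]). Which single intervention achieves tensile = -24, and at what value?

Intervening on pressure: tensile = 12*pressure - 98. Reaching -24 requires pressure = 37/6, not an integer.
Intervening on feed_rate: tensile = 6*feed_rate - 68. Reaching -24 requires feed_rate = 22/3, not an integer.
Intervening on spin_speed: with other inputs at their observed values, tensile = -14*spin_speed - 24. Solving for -24 gives spin_speed = 0, within [0, 7].

set spin_speed = 0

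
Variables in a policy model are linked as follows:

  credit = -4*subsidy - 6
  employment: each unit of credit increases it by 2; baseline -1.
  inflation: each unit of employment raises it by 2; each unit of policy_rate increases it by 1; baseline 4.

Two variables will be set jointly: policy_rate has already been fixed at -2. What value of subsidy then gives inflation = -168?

subsidy = 9

With policy_rate held at -2:
Substituting into the employment equation gives employment = -8*subsidy - 13.
Substituting into the inflation equation gives inflation = -16*subsidy - 24.
Solve -16*subsidy - 24 = -168: subsidy = (-168 + 24) / -16 = 9.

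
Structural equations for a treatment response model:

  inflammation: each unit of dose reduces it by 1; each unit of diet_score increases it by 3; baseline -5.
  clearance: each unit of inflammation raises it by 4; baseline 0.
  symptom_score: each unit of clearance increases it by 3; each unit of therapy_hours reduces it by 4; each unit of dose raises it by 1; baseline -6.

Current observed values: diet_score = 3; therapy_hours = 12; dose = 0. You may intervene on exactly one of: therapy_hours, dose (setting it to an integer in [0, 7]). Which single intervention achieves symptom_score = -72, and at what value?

set dose = 6

Intervening on therapy_hours: symptom_score = -4*therapy_hours + 42. Reaching -72 requires therapy_hours = 57/2, not an integer.
Intervening on dose: with other inputs at their observed values, symptom_score = -11*dose - 6. Solving for -72 gives dose = 6, within [0, 7].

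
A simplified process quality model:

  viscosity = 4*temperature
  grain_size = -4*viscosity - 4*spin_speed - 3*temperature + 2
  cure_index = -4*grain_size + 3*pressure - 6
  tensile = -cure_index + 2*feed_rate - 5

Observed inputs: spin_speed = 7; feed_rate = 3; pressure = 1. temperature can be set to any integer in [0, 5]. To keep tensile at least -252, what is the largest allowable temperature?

temperature = 2

Substituting into the grain_size equation gives grain_size = -19*temperature - 26.
Substituting into the cure_index equation gives cure_index = 76*temperature + 101.
Substituting into the tensile equation gives tensile = -76*temperature - 100.
Require -76*temperature - 100 ≥ -252, so temperature ≤ 2.
The largest integer in [0, 5] satisfying this is 2.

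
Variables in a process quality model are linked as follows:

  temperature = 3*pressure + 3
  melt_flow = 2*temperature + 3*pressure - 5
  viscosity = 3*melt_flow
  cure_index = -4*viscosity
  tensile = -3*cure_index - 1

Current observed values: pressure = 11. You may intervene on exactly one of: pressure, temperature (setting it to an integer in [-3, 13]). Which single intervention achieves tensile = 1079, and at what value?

set temperature = 1

Intervening on pressure: tensile = 324*pressure + 35. Reaching 1079 requires pressure = 29/9, not an integer.
Intervening on temperature: with other inputs at their observed values, tensile = 72*temperature + 1007. Solving for 1079 gives temperature = 1, within [-3, 13].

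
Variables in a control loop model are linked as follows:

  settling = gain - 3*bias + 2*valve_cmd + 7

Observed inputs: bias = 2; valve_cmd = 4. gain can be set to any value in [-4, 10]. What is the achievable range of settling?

5 to 19

Substituting into the settling equation gives settling = gain + 9.
Linear in gain, so extremes are at the endpoints: gain = -4 gives settling = 5; gain = 10 gives settling = 19.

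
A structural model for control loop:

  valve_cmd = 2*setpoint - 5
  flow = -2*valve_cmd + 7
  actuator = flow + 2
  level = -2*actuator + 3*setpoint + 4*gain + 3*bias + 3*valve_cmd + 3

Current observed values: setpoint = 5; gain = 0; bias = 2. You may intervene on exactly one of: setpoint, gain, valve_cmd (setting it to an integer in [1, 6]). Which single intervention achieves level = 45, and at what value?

Intervening on setpoint: level = 17*setpoint - 44. Reaching 45 requires setpoint = 89/17, not an integer.
Intervening on gain: with other inputs at their observed values, level = 4*gain + 41. Solving for 45 gives gain = 1, within [1, 6].
Intervening on valve_cmd: level = 7*valve_cmd + 6. Reaching 45 requires valve_cmd = 39/7, not an integer.

set gain = 1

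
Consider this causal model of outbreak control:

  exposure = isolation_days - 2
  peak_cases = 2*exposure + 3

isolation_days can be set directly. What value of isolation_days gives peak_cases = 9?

isolation_days = 5

Substituting into the peak_cases equation gives peak_cases = 2*isolation_days - 1.
Solve 2*isolation_days - 1 = 9: isolation_days = (9 + 1) / 2 = 5.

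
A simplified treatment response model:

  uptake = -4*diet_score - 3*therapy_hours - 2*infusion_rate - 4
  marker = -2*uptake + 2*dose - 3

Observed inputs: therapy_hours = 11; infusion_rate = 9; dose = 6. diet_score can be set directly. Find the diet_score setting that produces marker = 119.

diet_score = 0

Substituting into the uptake equation gives uptake = -4*diet_score - 55.
This gives marker = 8*diet_score + 119.
Solve 8*diet_score + 119 = 119: diet_score = (119 - 119) / 8 = 0.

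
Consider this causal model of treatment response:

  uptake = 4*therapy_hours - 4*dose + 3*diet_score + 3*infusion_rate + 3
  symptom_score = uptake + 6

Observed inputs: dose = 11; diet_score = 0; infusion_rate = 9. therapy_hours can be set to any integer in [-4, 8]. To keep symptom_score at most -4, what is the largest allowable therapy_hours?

therapy_hours = 1

Substituting into the uptake equation gives uptake = 4*therapy_hours - 14.
Substituting into the symptom_score equation gives symptom_score = 4*therapy_hours - 8.
Require 4*therapy_hours - 8 ≤ -4, so therapy_hours ≤ 1.
The largest integer in [-4, 8] satisfying this is 1.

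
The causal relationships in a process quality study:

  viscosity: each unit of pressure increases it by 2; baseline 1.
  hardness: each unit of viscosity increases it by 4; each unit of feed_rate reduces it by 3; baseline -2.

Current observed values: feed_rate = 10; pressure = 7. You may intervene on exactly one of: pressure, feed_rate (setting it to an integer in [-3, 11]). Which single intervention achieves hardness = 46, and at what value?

Intervening on pressure: hardness = 8*pressure - 28. Reaching 46 requires pressure = 37/4, not an integer.
Intervening on feed_rate: with other inputs at their observed values, hardness = -3*feed_rate + 58. Solving for 46 gives feed_rate = 4, within [-3, 11].

set feed_rate = 4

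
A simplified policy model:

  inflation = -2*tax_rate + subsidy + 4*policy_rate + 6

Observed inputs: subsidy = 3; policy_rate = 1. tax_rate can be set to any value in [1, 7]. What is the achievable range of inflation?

-1 to 11

Substituting into the inflation equation gives inflation = -2*tax_rate + 13.
Linear in tax_rate, so extremes are at the endpoints: tax_rate = 1 gives inflation = 11; tax_rate = 7 gives inflation = -1.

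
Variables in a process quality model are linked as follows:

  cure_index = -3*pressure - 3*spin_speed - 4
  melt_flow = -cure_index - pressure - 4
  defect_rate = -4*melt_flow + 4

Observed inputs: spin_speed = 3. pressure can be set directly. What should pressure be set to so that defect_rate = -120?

pressure = 11

Substituting into the cure_index equation gives cure_index = -3*pressure - 13.
melt_flow becomes 2*pressure + 9.
This gives defect_rate = -8*pressure - 32.
Solve -8*pressure - 32 = -120: pressure = (-120 + 32) / -8 = 11.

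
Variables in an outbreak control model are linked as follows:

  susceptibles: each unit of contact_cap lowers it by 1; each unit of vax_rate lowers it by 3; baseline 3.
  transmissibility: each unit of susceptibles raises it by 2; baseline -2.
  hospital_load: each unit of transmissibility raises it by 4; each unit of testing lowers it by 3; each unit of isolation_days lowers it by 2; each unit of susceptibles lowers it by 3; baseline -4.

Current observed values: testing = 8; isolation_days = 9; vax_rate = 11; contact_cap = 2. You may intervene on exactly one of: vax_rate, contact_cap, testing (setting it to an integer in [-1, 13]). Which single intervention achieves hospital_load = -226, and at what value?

Intervening on vax_rate: hospital_load = -15*vax_rate - 49. Reaching -226 requires vax_rate = 59/5, not an integer.
Intervening on contact_cap: hospital_load = -5*contact_cap - 204. Reaching -226 requires contact_cap = 22/5, not an integer.
Intervening on testing: with other inputs at their observed values, hospital_load = -3*testing - 190. Solving for -226 gives testing = 12, within [-1, 13].

set testing = 12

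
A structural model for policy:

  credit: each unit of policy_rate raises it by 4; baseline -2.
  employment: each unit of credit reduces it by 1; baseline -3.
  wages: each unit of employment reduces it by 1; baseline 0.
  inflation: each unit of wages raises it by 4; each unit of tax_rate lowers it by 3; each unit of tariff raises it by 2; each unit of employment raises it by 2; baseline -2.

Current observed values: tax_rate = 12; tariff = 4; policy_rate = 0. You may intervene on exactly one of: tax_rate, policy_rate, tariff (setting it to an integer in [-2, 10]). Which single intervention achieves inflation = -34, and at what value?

Intervening on tax_rate: inflation = -3*tax_rate + 8. Reaching -34 requires tax_rate = 14, outside [-2, 10].
Intervening on policy_rate: inflation = 8*policy_rate - 28. Reaching -34 requires policy_rate = -3/4, not an integer.
Intervening on tariff: with other inputs at their observed values, inflation = 2*tariff - 36. Solving for -34 gives tariff = 1, within [-2, 10].

set tariff = 1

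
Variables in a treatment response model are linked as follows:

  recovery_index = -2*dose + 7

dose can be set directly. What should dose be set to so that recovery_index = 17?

dose = -5

Solve -2*dose + 7 = 17: dose = (17 - 7) / -2 = -5.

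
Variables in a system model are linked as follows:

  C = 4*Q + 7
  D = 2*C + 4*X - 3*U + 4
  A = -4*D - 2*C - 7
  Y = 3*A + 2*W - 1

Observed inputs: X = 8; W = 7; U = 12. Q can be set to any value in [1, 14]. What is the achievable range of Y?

Substituting into the D equation gives D = 8*Q + 14.
Substituting into the A equation gives A = -40*Q - 77.
Y becomes -120*Q - 218.
Linear in Q, so extremes are at the endpoints: Q = 1 gives Y = -338; Q = 14 gives Y = -1898.

-1898 to -338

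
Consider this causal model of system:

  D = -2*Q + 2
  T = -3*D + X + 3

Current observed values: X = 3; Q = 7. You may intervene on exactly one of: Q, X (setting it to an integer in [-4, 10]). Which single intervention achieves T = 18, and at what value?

set Q = 3

Intervening on Q: with other inputs at their observed values, T = 6*Q. Solving for 18 gives Q = 3, within [-4, 10].
Intervening on X: T = X + 39. Reaching 18 requires X = -21, outside [-4, 10].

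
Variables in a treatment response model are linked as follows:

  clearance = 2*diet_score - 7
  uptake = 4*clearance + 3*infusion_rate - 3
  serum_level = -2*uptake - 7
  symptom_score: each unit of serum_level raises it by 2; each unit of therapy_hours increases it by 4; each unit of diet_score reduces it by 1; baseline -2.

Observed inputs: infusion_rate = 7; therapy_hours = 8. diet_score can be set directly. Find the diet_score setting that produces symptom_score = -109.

diet_score = 5

Substituting into the uptake equation gives uptake = 8*diet_score - 10.
Substituting into the serum_level equation gives serum_level = -16*diet_score + 13.
So symptom_score = -33*diet_score + 56.
Solve -33*diet_score + 56 = -109: diet_score = (-109 - 56) / -33 = 5.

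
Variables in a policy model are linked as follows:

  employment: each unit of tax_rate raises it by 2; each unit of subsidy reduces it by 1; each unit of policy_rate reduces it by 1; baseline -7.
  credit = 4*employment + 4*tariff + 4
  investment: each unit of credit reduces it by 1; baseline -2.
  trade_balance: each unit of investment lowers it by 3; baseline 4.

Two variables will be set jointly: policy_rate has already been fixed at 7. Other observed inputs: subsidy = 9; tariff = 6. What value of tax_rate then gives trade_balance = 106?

With policy_rate held at 7:
Substituting into the employment equation gives employment = 2*tax_rate - 23.
Substituting into the credit equation gives credit = 8*tax_rate - 64.
Substituting into the investment equation gives investment = -8*tax_rate + 62.
So trade_balance = 24*tax_rate - 182.
Solve 24*tax_rate - 182 = 106: tax_rate = (106 + 182) / 24 = 12.

tax_rate = 12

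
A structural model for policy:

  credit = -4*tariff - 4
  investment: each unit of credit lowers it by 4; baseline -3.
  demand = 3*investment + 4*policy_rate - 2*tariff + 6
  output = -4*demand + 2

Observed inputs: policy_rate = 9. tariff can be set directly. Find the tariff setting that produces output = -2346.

Substituting into the investment equation gives investment = 16*tariff + 13.
So demand = 46*tariff + 81.
This gives output = -184*tariff - 322.
Solve -184*tariff - 322 = -2346: tariff = (-2346 + 322) / -184 = 11.

tariff = 11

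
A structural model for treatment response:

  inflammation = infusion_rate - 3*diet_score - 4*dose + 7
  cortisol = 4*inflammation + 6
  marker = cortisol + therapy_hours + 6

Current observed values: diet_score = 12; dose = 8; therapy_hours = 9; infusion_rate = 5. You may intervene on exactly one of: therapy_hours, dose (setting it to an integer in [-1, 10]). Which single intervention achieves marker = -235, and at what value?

Intervening on therapy_hours: marker = therapy_hours - 212. Reaching -235 requires therapy_hours = -23, outside [-1, 10].
Intervening on dose: with other inputs at their observed values, marker = -16*dose - 75. Solving for -235 gives dose = 10, within [-1, 10].

set dose = 10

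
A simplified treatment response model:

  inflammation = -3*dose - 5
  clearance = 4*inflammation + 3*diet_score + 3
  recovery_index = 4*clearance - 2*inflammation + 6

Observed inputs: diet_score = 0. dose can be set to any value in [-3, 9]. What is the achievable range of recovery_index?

-430 to 74

Substituting into the clearance equation gives clearance = -12*dose - 17.
Substituting into the recovery_index equation gives recovery_index = -42*dose - 52.
Linear in dose, so extremes are at the endpoints: dose = -3 gives recovery_index = 74; dose = 9 gives recovery_index = -430.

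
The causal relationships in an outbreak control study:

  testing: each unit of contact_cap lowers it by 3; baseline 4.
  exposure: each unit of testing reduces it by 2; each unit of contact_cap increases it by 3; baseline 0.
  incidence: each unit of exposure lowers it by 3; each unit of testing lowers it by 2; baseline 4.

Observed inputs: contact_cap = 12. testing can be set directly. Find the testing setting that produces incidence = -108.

Intervening on testing fixes its value directly, overriding its dependence on contact_cap.
Substituting into the exposure equation gives exposure = -2*testing + 36.
So incidence = 4*testing - 104.
Solve 4*testing - 104 = -108: testing = (-108 + 104) / 4 = -1.

testing = -1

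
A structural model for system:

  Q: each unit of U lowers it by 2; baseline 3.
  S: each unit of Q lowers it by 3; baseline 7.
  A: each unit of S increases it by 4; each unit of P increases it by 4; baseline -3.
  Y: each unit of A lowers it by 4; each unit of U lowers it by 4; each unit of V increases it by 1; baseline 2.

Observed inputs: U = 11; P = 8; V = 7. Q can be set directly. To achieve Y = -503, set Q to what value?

Q = -5

Intervening on Q fixes its value directly, overriding its dependence on U.
Substituting into the A equation gives A = -12*Q + 57.
Substituting into the Y equation gives Y = 48*Q - 263.
Solve 48*Q - 263 = -503: Q = (-503 + 263) / 48 = -5.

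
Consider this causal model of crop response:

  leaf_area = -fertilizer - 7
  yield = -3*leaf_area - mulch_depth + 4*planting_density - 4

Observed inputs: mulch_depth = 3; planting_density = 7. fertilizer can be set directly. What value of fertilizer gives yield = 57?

Substituting into the yield equation gives yield = 3*fertilizer + 42.
Solve 3*fertilizer + 42 = 57: fertilizer = (57 - 42) / 3 = 5.

fertilizer = 5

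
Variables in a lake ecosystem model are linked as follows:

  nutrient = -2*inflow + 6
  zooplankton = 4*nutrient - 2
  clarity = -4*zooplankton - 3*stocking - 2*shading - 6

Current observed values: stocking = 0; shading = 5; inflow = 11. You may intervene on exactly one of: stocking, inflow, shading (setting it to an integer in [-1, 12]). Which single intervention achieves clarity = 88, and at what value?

Intervening on stocking: clarity = -3*stocking + 248. Reaching 88 requires stocking = 160/3, not an integer.
Intervening on inflow: with other inputs at their observed values, clarity = 32*inflow - 104. Solving for 88 gives inflow = 6, within [-1, 12].
Intervening on shading: clarity = -2*shading + 258. Reaching 88 requires shading = 85, outside [-1, 12].

set inflow = 6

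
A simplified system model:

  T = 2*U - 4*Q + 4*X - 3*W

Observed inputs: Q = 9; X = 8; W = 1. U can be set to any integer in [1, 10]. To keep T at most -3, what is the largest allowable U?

Substituting into the T equation gives T = 2*U - 7.
Require 2*U - 7 ≤ -3, so U ≤ 2.
The largest integer in [1, 10] satisfying this is 2.

U = 2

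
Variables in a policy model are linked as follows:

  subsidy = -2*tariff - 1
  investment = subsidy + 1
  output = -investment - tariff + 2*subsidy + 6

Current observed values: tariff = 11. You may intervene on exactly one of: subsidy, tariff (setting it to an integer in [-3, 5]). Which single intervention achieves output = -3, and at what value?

set subsidy = 3

Intervening on subsidy: with other inputs at their observed values, output = subsidy - 6. Solving for -3 gives subsidy = 3, within [-3, 5].
Intervening on tariff: output = -3*tariff + 4. Reaching -3 requires tariff = 7/3, not an integer.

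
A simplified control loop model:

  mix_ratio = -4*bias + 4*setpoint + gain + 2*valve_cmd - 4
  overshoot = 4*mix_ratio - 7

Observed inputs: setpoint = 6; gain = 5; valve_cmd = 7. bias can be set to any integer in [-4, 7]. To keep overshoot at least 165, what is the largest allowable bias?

bias = -1

Substituting into the mix_ratio equation gives mix_ratio = -4*bias + 39.
Substituting into the overshoot equation gives overshoot = -16*bias + 149.
Require -16*bias + 149 ≥ 165, so bias ≤ -1.
The largest integer in [-4, 7] satisfying this is -1.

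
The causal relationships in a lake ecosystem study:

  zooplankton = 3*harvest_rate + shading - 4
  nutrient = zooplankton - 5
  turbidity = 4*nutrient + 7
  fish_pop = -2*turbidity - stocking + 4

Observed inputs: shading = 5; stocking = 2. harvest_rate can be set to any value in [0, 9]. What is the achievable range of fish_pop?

-196 to 20

Substituting into the zooplankton equation gives zooplankton = 3*harvest_rate + 1.
Substituting into the nutrient equation gives nutrient = 3*harvest_rate - 4.
Substituting into the turbidity equation gives turbidity = 12*harvest_rate - 9.
Substituting into the fish_pop equation gives fish_pop = -24*harvest_rate + 20.
Linear in harvest_rate, so extremes are at the endpoints: harvest_rate = 0 gives fish_pop = 20; harvest_rate = 9 gives fish_pop = -196.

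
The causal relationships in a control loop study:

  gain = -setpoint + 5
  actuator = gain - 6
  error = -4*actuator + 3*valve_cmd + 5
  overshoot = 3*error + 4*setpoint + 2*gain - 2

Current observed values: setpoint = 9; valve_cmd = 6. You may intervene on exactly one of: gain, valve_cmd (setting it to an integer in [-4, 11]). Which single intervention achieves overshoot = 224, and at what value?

set valve_cmd = 7

Intervening on gain: overshoot = -10*gain + 175. Reaching 224 requires gain = -49/10, not an integer.
Intervening on valve_cmd: with other inputs at their observed values, overshoot = 9*valve_cmd + 161. Solving for 224 gives valve_cmd = 7, within [-4, 11].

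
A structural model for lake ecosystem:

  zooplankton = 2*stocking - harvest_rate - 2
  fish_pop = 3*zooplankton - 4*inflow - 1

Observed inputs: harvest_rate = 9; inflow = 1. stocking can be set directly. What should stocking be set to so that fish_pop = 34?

Substituting into the zooplankton equation gives zooplankton = 2*stocking - 11.
This gives fish_pop = 6*stocking - 38.
Solve 6*stocking - 38 = 34: stocking = (34 + 38) / 6 = 12.

stocking = 12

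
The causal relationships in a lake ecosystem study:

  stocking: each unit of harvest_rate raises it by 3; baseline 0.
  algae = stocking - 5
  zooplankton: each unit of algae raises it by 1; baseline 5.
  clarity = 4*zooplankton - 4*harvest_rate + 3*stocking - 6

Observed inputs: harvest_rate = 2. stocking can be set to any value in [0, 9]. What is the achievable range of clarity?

-14 to 49

Intervening on stocking fixes its value directly, overriding its dependence on harvest_rate.
Substituting into the zooplankton equation gives zooplankton = stocking.
Substituting into the clarity equation gives clarity = 7*stocking - 14.
Linear in stocking, so extremes are at the endpoints: stocking = 0 gives clarity = -14; stocking = 9 gives clarity = 49.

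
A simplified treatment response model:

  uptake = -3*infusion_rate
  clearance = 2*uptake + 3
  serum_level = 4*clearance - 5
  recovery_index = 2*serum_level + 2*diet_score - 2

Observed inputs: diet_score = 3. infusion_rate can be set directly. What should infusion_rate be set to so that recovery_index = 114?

Substituting into the clearance equation gives clearance = -6*infusion_rate + 3.
serum_level becomes -24*infusion_rate + 7.
recovery_index becomes -48*infusion_rate + 18.
Solve -48*infusion_rate + 18 = 114: infusion_rate = (114 - 18) / -48 = -2.

infusion_rate = -2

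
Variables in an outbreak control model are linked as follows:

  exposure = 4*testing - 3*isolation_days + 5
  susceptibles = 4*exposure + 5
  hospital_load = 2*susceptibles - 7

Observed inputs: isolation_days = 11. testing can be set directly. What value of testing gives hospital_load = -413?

testing = -6

Substituting into the exposure equation gives exposure = 4*testing - 28.
Substituting into the susceptibles equation gives susceptibles = 16*testing - 107.
Substituting into the hospital_load equation gives hospital_load = 32*testing - 221.
Solve 32*testing - 221 = -413: testing = (-413 + 221) / 32 = -6.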